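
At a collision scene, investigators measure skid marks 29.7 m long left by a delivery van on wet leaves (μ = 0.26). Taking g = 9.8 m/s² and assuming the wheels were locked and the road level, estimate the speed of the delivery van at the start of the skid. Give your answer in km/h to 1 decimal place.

Initial speed ≈ 44.3 km/h

Deceleration a = μg = 0.26 × 9.8 = 2.548 m/s².
v = √(2a·d) = √(2 × 2.548 × 29.7) = √151.351 = 12.3025 m/s.
= 12.3025 × 3.6 = 44.289 km/h.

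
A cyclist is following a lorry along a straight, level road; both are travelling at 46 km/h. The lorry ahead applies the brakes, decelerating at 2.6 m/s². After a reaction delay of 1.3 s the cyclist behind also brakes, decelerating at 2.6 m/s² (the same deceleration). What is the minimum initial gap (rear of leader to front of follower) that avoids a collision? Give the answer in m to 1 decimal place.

46 km/h ÷ 3.6 = 12.7778 m/s.
Leader travels v²/(2a_L) = 163.272 / 5.200 = 31.398 m before stopping.
Follower covers v·t_r = 12.7778 × 1.3 = 16.611 m while reacting, then v²/(2a_F) = 163.272 / 5.200 = 31.398 m while braking, for a total of 16.611 + 31.398 = 48.009 m.
Since a_F ≤ a_L and the follower starts braking later, the follower is never slower than the leader, so the closest approach is when both have stopped.
Minimum gap = 48.009 − 31.398 = 16.611 m.

Minimum gap ≈ 16.6 m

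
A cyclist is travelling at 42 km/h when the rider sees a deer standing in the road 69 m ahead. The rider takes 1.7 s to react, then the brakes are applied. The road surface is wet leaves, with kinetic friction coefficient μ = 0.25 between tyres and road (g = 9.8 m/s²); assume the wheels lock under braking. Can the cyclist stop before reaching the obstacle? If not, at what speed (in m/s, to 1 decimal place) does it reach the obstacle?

Yes — it stops about 21.4 m short of the obstacle, so it never reaches it

42 km/h ÷ 3.6 = 11.6667 m/s.
a = μg = 0.25 × 9.8 = 2.450 m/s².
Reaction distance = 11.6667 × 1.7 = 19.833 m.
Braking distance = v²/(2a) = 136.112 / 4.900 = 27.778 m.
Total stopping distance = 19.833 + 27.778 = 47.611 m, vs 69 m available — it stops with 69 − 47.611 = 21.389 m to spare.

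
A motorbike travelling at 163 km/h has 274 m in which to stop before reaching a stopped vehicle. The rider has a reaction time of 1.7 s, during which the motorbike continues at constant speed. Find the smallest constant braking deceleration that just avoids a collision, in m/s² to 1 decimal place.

163 km/h ÷ 3.6 = 45.2778 m/s.
Distance covered during reaction = 45.2778 × 1.7 = 76.972 m.
Distance available for braking: 274 − 76.972 = 197.028 m.
v² = 2a·d ⇒ a = v²/(2d) = 45.2778² / (2 × 197.028) = 2050.079 / 394.056 = 5.2025 m/s².

Required deceleration ≈ 5.2 m/s²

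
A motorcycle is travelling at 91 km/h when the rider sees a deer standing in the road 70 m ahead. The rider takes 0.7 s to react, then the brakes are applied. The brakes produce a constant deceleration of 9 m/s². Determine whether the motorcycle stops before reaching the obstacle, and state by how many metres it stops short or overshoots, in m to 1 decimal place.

91 km/h ÷ 3.6 = 25.2778 m/s.
Reaction distance = 25.2778 × 0.7 = 17.694 m.
Braking distance = v²/(2a) = 638.967 / 18.000 = 35.498 m.
Total stopping distance = 17.694 + 35.498 = 53.192 m, vs 70 m available — it stops with 70 − 53.192 = 16.808 m to spare.

Yes — it stops 16.8 m short of the obstacle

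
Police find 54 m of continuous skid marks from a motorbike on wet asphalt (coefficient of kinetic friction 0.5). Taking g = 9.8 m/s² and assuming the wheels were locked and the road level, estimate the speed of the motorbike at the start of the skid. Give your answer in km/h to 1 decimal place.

Initial speed ≈ 82.8 km/h

Deceleration a = μg = 0.5 × 9.8 = 4.900 m/s².
v = √(2a·d) = √(2 × 4.900 × 54) = √529.200 = 23.0043 m/s.
= 23.0043 × 3.6 = 82.815 km/h.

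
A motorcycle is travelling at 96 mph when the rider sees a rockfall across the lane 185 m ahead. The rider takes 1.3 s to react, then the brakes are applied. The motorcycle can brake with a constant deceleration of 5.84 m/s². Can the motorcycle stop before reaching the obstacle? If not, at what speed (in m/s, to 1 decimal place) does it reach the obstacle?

96 mph × 0.44704 = 42.9158 m/s.
Reaction distance = 42.9158 × 1.3 = 55.791 m.
Braking distance needed to stop: v²/(2a) = 1841.766 / 11.680 = 157.685 m, so total needed = 55.791 + 157.685 = 213.476 m > 185 m — it cannot stop.
Distance remaining when braking begins: 185 − 55.791 = 129.209 m.
v² = v₀² − 2a·d = 1841.766 − 2 × 5.840 × 129.209 = 332.605 m²/s².
v = √332.605 = 18.237 m/s.

No — it strikes the obstacle at 18.2 m/s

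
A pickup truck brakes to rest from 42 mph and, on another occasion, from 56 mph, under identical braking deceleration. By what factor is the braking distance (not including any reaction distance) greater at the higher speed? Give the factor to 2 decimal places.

Factor ≈ 1.78

Braking distance d = v²/(2a), so with a fixed, d ∝ v².
Factor = (56/42)² = 1.3333² = 1.7777.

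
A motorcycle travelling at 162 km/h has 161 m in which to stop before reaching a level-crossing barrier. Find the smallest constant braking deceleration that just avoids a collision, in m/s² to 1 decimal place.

162 km/h ÷ 3.6 = 45.0000 m/s.
v² = 2a·d ⇒ a = v²/(2d) = 45.0000² / (2 × 161.000) = 2025.000 / 322.000 = 6.2888 m/s².

Required deceleration ≈ 6.3 m/s²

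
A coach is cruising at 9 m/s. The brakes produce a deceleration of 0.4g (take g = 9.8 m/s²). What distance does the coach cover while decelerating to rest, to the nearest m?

a = 0.4 × 9.8 = 3.920 m/s².
Braking distance = v²/(2a) = 9.0000² / (2 × 3.920) = 81.000 / 7.840 = 10.332 m.

Braking distance ≈ 10 m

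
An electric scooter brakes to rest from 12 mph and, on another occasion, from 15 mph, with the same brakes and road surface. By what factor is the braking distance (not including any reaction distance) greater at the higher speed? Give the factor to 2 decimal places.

Braking distance d = v²/(2a), so with a fixed, d ∝ v².
Factor = (15/12)² = 1.2500² = 1.5625.

Factor ≈ 1.56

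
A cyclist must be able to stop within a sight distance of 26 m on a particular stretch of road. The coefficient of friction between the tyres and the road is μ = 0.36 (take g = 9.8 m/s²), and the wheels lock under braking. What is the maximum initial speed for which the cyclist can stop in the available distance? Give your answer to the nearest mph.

a = μg = 0.36 × 9.8 = 3.528 m/s².
v²/(2a) = d ⇒ v = √(2 × 3.528 × 26) = √183.46 = 13.5447 m/s.
13.5447 m/s ÷ 0.44704 = 30.299 mph.

Maximum speed ≈ 30 mph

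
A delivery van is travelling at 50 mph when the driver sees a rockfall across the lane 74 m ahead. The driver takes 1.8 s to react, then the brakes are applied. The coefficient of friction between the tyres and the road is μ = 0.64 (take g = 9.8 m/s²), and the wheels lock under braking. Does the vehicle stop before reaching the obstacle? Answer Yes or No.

50 mph × 0.44704 = 22.3520 m/s.
a = μg = 0.64 × 9.8 = 6.272 m/s².
Reaction distance = 22.3520 × 1.8 = 40.234 m.
Braking distance = v²/(2a) = 499.612 / 12.544 = 39.829 m.
Total stopping distance = 40.234 + 39.829 = 80.063 m, vs 74 m available — it cannot stop in time and overshoots by 80.063 − 74 = 6.063 m.

No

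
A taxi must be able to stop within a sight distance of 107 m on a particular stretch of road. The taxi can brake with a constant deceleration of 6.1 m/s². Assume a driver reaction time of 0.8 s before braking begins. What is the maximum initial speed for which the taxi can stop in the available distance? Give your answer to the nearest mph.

Maximum speed ≈ 71 mph

Stopping distance: v·t_r + v²/(2a) = 107 with t_r = 0.8 s and a = 6.100 m/s².
So v² + 9.760 v − 1305.40 = 0.
Positive root: v = −a·t_r + √((a·t_r)² + 2a·d) = −4.880 + √(23.814 + 1305.40) = 31.5784 m/s.
31.5784 m/s ÷ 0.44704 = 70.639 mph.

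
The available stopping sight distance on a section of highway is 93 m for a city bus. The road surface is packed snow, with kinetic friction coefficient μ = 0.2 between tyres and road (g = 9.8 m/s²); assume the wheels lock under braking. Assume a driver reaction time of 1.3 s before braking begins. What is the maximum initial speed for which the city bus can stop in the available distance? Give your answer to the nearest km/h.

Maximum speed ≈ 60 km/h

a = μg = 0.2 × 9.8 = 1.960 m/s².
Stopping distance: v·t_r + v²/(2a) = 93 with t_r = 1.3 s and a = 1.960 m/s².
So v² + 5.096 v − 364.56 = 0.
Positive root: v = −a·t_r + √((a·t_r)² + 2a·d) = −2.548 + √(6.492 + 364.56) = 16.7147 m/s.
16.7147 m/s × 3.6 = 60.173 km/h.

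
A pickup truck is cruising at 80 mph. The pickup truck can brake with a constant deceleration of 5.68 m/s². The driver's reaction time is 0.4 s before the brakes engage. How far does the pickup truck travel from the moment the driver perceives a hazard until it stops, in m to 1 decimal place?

80 mph × 0.44704 = 35.7632 m/s.
Reaction distance = v·t_r = 35.7632 × 0.4 = 14.305 m.
Braking distance = v²/(2a) = 35.7632² / (2 × 5.680) = 1279.006 / 11.360 = 112.589 m.
Total = 14.305 + 112.589 = 126.894 m.

Total stopping distance ≈ 126.9 m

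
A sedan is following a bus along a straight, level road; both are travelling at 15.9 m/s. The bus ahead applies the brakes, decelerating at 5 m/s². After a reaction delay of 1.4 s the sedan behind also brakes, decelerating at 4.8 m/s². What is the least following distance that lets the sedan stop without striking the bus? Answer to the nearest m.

Leader travels v²/(2a_L) = 252.810 / 10.000 = 25.281 m before stopping.
Follower covers v·t_r = 15.9000 × 1.4 = 22.260 m while reacting, then v²/(2a_F) = 252.810 / 9.600 = 26.334 m while braking, for a total of 22.260 + 26.334 = 48.594 m.
Since a_F ≤ a_L and the follower starts braking later, the follower is never slower than the leader, so the closest approach is when both have stopped.
Minimum gap = 48.594 − 25.281 = 23.313 m.

Minimum gap ≈ 23 m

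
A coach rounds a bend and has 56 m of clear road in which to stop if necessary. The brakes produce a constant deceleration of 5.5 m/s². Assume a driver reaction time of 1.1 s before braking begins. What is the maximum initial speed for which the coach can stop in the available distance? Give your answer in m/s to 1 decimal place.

Maximum speed ≈ 19.5 m/s

Stopping distance: v·t_r + v²/(2a) = 56 with t_r = 1.1 s and a = 5.500 m/s².
So v² + 12.100 v − 616.00 = 0.
Positive root: v = −a·t_r + √((a·t_r)² + 2a·d) = −6.050 + √(36.602 + 616.00) = 19.4961 m/s.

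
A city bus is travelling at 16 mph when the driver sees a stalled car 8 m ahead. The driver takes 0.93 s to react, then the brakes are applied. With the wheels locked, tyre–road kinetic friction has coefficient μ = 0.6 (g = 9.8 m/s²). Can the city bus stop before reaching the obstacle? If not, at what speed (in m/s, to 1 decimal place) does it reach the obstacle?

No — it strikes the obstacle at 5.9 m/s

16 mph × 0.44704 = 7.1526 m/s.
a = μg = 0.6 × 9.8 = 5.880 m/s².
Reaction distance = 7.1526 × 0.93 = 6.652 m.
Braking distance needed to stop: v²/(2a) = 51.160 / 11.760 = 4.350 m, so total needed = 6.652 + 4.350 = 11.002 m > 8 m — it cannot stop.
Distance remaining when braking begins: 8 − 6.652 = 1.348 m.
v² = v₀² − 2a·d = 51.160 − 2 × 5.880 × 1.348 = 35.308 m²/s².
v = √35.308 = 5.942 m/s.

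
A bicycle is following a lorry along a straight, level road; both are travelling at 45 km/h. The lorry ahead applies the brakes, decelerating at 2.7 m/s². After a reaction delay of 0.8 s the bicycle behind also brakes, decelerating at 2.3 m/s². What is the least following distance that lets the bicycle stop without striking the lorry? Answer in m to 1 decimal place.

45 km/h ÷ 3.6 = 12.5000 m/s.
Leader travels v²/(2a_L) = 156.250 / 5.400 = 28.935 m before stopping.
Follower covers v·t_r = 12.5000 × 0.8 = 10.000 m while reacting, then v²/(2a_F) = 156.250 / 4.600 = 33.967 m while braking, for a total of 10.000 + 33.967 = 43.967 m.
Since a_F ≤ a_L and the follower starts braking later, the follower is never slower than the leader, so the closest approach is when both have stopped.
Minimum gap = 43.967 − 28.935 = 15.032 m.

Minimum gap ≈ 15.0 m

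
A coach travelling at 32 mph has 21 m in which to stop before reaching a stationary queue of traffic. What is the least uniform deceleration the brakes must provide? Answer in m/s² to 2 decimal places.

Required deceleration ≈ 4.87 m/s²

32 mph × 0.44704 = 14.3053 m/s.
v² = 2a·d ⇒ a = v²/(2d) = 14.3053² / (2 × 21.000) = 204.642 / 42.000 = 4.8724 m/s².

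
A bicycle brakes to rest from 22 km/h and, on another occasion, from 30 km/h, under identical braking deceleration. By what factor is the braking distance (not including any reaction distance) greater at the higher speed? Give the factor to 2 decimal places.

Factor ≈ 1.86

Braking distance d = v²/(2a), so with a fixed, d ∝ v².
Factor = (30/22)² = 1.3636² = 1.8594.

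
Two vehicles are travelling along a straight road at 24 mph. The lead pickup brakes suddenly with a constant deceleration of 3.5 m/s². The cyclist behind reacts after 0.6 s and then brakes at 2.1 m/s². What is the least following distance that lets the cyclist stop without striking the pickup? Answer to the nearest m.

24 mph × 0.44704 = 10.7290 m/s.
Leader travels v²/(2a_L) = 115.111 / 7.000 = 16.444 m before stopping.
Follower covers v·t_r = 10.7290 × 0.6 = 6.437 m while reacting, then v²/(2a_F) = 115.111 / 4.200 = 27.407 m while braking, for a total of 6.437 + 27.407 = 33.844 m.
Since a_F ≤ a_L and the follower starts braking later, the follower is never slower than the leader, so the closest approach is when both have stopped.
Minimum gap = 33.844 − 16.444 = 17.400 m.

Minimum gap ≈ 17 m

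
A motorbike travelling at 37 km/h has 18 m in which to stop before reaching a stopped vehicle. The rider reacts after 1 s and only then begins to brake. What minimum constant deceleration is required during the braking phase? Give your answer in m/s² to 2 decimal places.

Required deceleration ≈ 6.84 m/s²

37 km/h ÷ 3.6 = 10.2778 m/s.
Distance covered during reaction = 10.2778 × 1 = 10.278 m.
Distance available for braking: 18 − 10.278 = 7.722 m.
v² = 2a·d ⇒ a = v²/(2d) = 10.2778² / (2 × 7.722) = 105.633 / 15.444 = 6.8397 m/s².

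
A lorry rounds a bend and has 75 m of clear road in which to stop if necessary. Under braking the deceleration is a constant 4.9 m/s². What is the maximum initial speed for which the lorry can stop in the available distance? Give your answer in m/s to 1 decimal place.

v²/(2a) = d ⇒ v = √(2 × 4.900 × 75) = √735.00 = 27.1109 m/s.

Maximum speed ≈ 27.1 m/s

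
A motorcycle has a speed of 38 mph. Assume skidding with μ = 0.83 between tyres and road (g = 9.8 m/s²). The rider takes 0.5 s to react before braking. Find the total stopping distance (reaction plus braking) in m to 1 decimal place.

38 mph × 0.44704 = 16.9875 m/s.
a = μg = 0.83 × 9.8 = 8.134 m/s².
Reaction distance = v·t_r = 16.9875 × 0.5 = 8.494 m.
Braking distance = v²/(2a) = 16.9875² / (2 × 8.134) = 288.575 / 16.268 = 17.739 m.
Total = 8.494 + 17.739 = 26.233 m.

Total stopping distance ≈ 26.2 m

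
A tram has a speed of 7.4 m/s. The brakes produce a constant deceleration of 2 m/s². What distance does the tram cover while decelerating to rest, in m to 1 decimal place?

Braking distance ≈ 13.7 m

Braking distance = v²/(2a) = 7.4000² / (2 × 2.000) = 54.760 / 4.000 = 13.690 m.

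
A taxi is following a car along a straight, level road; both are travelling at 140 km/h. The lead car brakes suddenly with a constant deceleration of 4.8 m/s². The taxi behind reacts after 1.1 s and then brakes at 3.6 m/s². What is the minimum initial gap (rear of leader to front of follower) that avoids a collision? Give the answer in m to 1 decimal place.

140 km/h ÷ 3.6 = 38.8889 m/s.
Leader travels v²/(2a_L) = 1512.347 / 9.600 = 157.536 m before stopping.
Follower covers v·t_r = 38.8889 × 1.1 = 42.778 m while reacting, then v²/(2a_F) = 1512.347 / 7.200 = 210.048 m while braking, for a total of 42.778 + 210.048 = 252.826 m.
Since a_F ≤ a_L and the follower starts braking later, the follower is never slower than the leader, so the closest approach is when both have stopped.
Minimum gap = 252.826 − 157.536 = 95.290 m.

Minimum gap ≈ 95.3 m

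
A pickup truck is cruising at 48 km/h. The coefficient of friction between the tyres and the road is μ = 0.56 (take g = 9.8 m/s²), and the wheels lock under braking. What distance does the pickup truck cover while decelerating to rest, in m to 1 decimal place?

Braking distance ≈ 16.2 m

48 km/h ÷ 3.6 = 13.3333 m/s.
a = μg = 0.56 × 9.8 = 5.488 m/s².
Braking distance = v²/(2a) = 13.3333² / (2 × 5.488) = 177.777 / 10.976 = 16.197 m.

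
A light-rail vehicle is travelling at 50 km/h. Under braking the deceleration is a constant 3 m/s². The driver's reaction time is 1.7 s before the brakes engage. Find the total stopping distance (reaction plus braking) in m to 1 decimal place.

Total stopping distance ≈ 55.8 m

50 km/h ÷ 3.6 = 13.8889 m/s.
Reaction distance = v·t_r = 13.8889 × 1.7 = 23.611 m.
Braking distance = v²/(2a) = 13.8889² / (2 × 3.000) = 192.902 / 6.000 = 32.150 m.
Total = 23.611 + 32.150 = 55.761 m.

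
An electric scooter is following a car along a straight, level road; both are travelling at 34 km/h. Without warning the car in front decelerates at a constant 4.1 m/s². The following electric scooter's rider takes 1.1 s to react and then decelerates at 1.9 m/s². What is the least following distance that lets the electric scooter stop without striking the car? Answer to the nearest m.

34 km/h ÷ 3.6 = 9.4444 m/s.
Leader travels v²/(2a_L) = 89.197 / 8.200 = 10.878 m before stopping.
Follower covers v·t_r = 9.4444 × 1.1 = 10.389 m while reacting, then v²/(2a_F) = 89.197 / 3.800 = 23.473 m while braking, for a total of 10.389 + 23.473 = 33.862 m.
Since a_F ≤ a_L and the follower starts braking later, the follower is never slower than the leader, so the closest approach is when both have stopped.
Minimum gap = 33.862 − 10.878 = 22.984 m.

Minimum gap ≈ 23 m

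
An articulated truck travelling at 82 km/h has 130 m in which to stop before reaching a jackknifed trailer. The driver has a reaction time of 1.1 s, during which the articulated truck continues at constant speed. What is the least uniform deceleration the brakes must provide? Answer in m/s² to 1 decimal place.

82 km/h ÷ 3.6 = 22.7778 m/s.
Distance covered during reaction = 22.7778 × 1.1 = 25.056 m.
Distance available for braking: 130 − 25.056 = 104.944 m.
v² = 2a·d ⇒ a = v²/(2d) = 22.7778² / (2 × 104.944) = 518.828 / 209.888 = 2.4719 m/s².

Required deceleration ≈ 2.5 m/s²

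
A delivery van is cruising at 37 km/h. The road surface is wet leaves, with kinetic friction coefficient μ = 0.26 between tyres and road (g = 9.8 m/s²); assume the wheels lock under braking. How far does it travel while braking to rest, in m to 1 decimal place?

37 km/h ÷ 3.6 = 10.2778 m/s.
a = μg = 0.26 × 9.8 = 2.548 m/s².
Braking distance = v²/(2a) = 10.2778² / (2 × 2.548) = 105.633 / 5.096 = 20.729 m.

Braking distance ≈ 20.7 m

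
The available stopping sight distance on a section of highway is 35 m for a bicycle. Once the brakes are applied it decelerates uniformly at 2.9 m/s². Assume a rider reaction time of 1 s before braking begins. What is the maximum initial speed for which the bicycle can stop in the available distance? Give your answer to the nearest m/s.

Stopping distance: v·t_r + v²/(2a) = 35 with t_r = 1 s and a = 2.900 m/s².
So v² + 5.800 v − 203.00 = 0.
Positive root: v = −a·t_r + √((a·t_r)² + 2a·d) = −2.900 + √(8.410 + 203.00) = 11.6399 m/s.

Maximum speed ≈ 12 m/s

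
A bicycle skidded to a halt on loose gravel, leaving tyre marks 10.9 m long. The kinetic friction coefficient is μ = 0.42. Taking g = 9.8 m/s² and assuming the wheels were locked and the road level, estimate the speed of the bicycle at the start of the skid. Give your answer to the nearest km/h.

Initial speed ≈ 34 km/h

Deceleration a = μg = 0.42 × 9.8 = 4.116 m/s².
v = √(2a·d) = √(2 × 4.116 × 10.9) = √89.729 = 9.4725 m/s.
= 9.4725 × 3.6 = 34.101 km/h.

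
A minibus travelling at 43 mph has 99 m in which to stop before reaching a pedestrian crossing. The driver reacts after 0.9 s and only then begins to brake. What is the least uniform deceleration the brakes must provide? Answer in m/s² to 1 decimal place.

Required deceleration ≈ 2.3 m/s²

43 mph × 0.44704 = 19.2227 m/s.
Distance covered during reaction = 19.2227 × 0.9 = 17.300 m.
Distance available for braking: 99 − 17.300 = 81.700 m.
v² = 2a·d ⇒ a = v²/(2d) = 19.2227² / (2 × 81.700) = 369.512 / 163.400 = 2.2614 m/s².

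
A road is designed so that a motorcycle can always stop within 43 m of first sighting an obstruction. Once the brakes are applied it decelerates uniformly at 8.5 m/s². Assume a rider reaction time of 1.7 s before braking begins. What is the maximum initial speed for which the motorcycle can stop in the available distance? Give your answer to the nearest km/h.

Stopping distance: v·t_r + v²/(2a) = 43 with t_r = 1.7 s and a = 8.500 m/s².
So v² + 28.900 v − 731.00 = 0.
Positive root: v = −a·t_r + √((a·t_r)² + 2a·d) = −14.450 + √(208.802 + 731.00) = 16.2062 m/s.
16.2062 m/s × 3.6 = 58.342 km/h.

Maximum speed ≈ 58 km/h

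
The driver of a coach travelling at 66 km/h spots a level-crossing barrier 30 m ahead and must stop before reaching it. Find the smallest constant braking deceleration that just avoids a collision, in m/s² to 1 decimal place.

66 km/h ÷ 3.6 = 18.3333 m/s.
v² = 2a·d ⇒ a = v²/(2d) = 18.3333² / (2 × 30.000) = 336.110 / 60.000 = 5.6018 m/s².

Required deceleration ≈ 5.6 m/s²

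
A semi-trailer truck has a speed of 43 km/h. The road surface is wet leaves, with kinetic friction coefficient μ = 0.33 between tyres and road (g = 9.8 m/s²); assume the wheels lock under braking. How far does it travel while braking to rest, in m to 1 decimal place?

43 km/h ÷ 3.6 = 11.9444 m/s.
a = μg = 0.33 × 9.8 = 3.234 m/s².
Braking distance = v²/(2a) = 11.9444² / (2 × 3.234) = 142.669 / 6.468 = 22.058 m.

Braking distance ≈ 22.1 m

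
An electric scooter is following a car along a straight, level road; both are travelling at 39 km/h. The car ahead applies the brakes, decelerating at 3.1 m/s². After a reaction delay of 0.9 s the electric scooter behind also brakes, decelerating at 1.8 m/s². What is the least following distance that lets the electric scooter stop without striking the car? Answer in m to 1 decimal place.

39 km/h ÷ 3.6 = 10.8333 m/s.
Leader travels v²/(2a_L) = 117.360 / 6.200 = 18.929 m before stopping.
Follower covers v·t_r = 10.8333 × 0.9 = 9.750 m while reacting, then v²/(2a_F) = 117.360 / 3.600 = 32.600 m while braking, for a total of 9.750 + 32.600 = 42.350 m.
Since a_F ≤ a_L and the follower starts braking later, the follower is never slower than the leader, so the closest approach is when both have stopped.
Minimum gap = 42.350 − 18.929 = 23.421 m.

Minimum gap ≈ 23.4 m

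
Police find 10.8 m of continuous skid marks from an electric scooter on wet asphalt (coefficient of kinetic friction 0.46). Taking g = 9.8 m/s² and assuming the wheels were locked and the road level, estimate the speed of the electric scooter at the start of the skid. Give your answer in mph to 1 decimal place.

Deceleration a = μg = 0.46 × 9.8 = 4.508 m/s².
v = √(2a·d) = √(2 × 4.508 × 10.8) = √97.373 = 9.8678 m/s.
= 9.8678 ÷ 0.44704 = 22.074 mph.

Initial speed ≈ 22.1 mph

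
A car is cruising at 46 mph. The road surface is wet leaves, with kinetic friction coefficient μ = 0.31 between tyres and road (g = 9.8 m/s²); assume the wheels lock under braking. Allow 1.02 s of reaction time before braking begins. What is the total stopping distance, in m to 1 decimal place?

Total stopping distance ≈ 90.6 m

46 mph × 0.44704 = 20.5638 m/s.
a = μg = 0.31 × 9.8 = 3.038 m/s².
Reaction distance = v·t_r = 20.5638 × 1.02 = 20.975 m.
Braking distance = v²/(2a) = 20.5638² / (2 × 3.038) = 422.870 / 6.076 = 69.597 m.
Total = 20.975 + 69.597 = 90.572 m.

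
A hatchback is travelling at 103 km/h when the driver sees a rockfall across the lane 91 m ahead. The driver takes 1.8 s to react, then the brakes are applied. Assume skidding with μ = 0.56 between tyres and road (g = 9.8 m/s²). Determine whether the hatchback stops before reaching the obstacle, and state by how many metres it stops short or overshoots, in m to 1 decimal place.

No — it overshoots by 35.1 m

103 km/h ÷ 3.6 = 28.6111 m/s.
a = μg = 0.56 × 9.8 = 5.488 m/s².
Reaction distance = 28.6111 × 1.8 = 51.500 m.
Braking distance = v²/(2a) = 818.595 / 10.976 = 74.580 m.
Total stopping distance = 51.500 + 74.580 = 126.080 m, vs 91 m available — it cannot stop in time and overshoots by 126.080 − 91 = 35.080 m.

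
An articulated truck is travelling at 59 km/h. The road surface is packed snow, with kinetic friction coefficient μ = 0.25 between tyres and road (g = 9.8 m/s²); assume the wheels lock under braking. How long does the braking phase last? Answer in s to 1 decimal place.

59 km/h ÷ 3.6 = 16.3889 m/s.
a = μg = 0.25 × 9.8 = 2.450 m/s².
Braking time = v/a = 16.3889 / 2.450 = 6.689 s.

Braking time ≈ 6.7 s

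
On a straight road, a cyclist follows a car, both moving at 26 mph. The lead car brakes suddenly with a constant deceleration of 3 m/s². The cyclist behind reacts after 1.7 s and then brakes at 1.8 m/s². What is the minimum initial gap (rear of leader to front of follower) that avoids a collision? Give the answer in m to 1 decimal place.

26 mph × 0.44704 = 11.6230 m/s.
Leader travels v²/(2a_L) = 135.094 / 6.000 = 22.516 m before stopping.
Follower covers v·t_r = 11.6230 × 1.7 = 19.759 m while reacting, then v²/(2a_F) = 135.094 / 3.600 = 37.526 m while braking, for a total of 19.759 + 37.526 = 57.285 m.
Since a_F ≤ a_L and the follower starts braking later, the follower is never slower than the leader, so the closest approach is when both have stopped.
Minimum gap = 57.285 − 22.516 = 34.769 m.

Minimum gap ≈ 34.8 m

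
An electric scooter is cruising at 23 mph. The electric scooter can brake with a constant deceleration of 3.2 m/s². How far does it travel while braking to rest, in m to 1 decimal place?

Braking distance ≈ 16.5 m

23 mph × 0.44704 = 10.2819 m/s.
Braking distance = v²/(2a) = 10.2819² / (2 × 3.200) = 105.717 / 6.400 = 16.518 m.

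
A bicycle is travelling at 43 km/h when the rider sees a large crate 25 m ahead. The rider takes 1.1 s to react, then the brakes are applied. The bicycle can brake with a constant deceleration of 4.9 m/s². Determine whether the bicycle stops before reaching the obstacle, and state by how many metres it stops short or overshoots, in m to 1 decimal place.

No — it overshoots by 2.7 m

43 km/h ÷ 3.6 = 11.9444 m/s.
Reaction distance = 11.9444 × 1.1 = 13.139 m.
Braking distance = v²/(2a) = 142.669 / 9.800 = 14.558 m.
Total stopping distance = 13.139 + 14.558 = 27.697 m, vs 25 m available — it cannot stop in time and overshoots by 27.697 − 25 = 2.697 m.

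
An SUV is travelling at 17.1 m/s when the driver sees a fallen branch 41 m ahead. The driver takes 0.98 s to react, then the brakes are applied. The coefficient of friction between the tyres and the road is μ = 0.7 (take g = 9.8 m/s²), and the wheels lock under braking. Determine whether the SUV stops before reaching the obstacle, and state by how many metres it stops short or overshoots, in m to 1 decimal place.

a = μg = 0.7 × 9.8 = 6.860 m/s².
Reaction distance = 17.1000 × 0.98 = 16.758 m.
Braking distance = v²/(2a) = 292.410 / 13.720 = 21.313 m.
Total stopping distance = 16.758 + 21.313 = 38.071 m, vs 41 m available — it stops with 41 − 38.071 = 2.929 m to spare.

Yes — it stops 2.9 m short of the obstacle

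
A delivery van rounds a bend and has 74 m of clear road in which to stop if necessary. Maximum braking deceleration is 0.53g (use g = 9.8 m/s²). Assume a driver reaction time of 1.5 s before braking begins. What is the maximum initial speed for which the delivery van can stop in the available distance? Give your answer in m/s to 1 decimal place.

a = 0.53 × 9.8 = 5.194 m/s².
Stopping distance: v·t_r + v²/(2a) = 74 with t_r = 1.5 s and a = 5.194 m/s².
So v² + 15.582 v − 768.71 = 0.
Positive root: v = −a·t_r + √((a·t_r)² + 2a·d) = −7.791 + √(60.700 + 768.71) = 21.0085 m/s.

Maximum speed ≈ 21.0 m/s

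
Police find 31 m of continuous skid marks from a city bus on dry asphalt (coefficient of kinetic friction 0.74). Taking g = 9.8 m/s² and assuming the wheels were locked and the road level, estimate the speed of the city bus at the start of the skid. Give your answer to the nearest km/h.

Initial speed ≈ 76 km/h

Deceleration a = μg = 0.74 × 9.8 = 7.252 m/s².
v = √(2a·d) = √(2 × 7.252 × 31) = √449.624 = 21.2043 m/s.
= 21.2043 × 3.6 = 76.335 km/h.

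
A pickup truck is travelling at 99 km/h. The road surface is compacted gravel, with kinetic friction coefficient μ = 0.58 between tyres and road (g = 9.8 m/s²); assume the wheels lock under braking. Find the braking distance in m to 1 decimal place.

Braking distance ≈ 66.5 m

99 km/h ÷ 3.6 = 27.5000 m/s.
a = μg = 0.58 × 9.8 = 5.684 m/s².
Braking distance = v²/(2a) = 27.5000² / (2 × 5.684) = 756.250 / 11.368 = 66.524 m.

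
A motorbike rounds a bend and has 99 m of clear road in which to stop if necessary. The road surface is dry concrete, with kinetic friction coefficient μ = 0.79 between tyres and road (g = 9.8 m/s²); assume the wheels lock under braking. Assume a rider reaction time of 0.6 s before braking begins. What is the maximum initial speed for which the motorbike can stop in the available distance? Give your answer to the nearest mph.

a = μg = 0.79 × 9.8 = 7.742 m/s².
Stopping distance: v·t_r + v²/(2a) = 99 with t_r = 0.6 s and a = 7.742 m/s².
So v² + 9.290 v − 1532.92 = 0.
Positive root: v = −a·t_r + √((a·t_r)² + 2a·d) = −4.645 + √(21.576 + 1532.92) = 34.7821 m/s.
34.7821 m/s ÷ 0.44704 = 77.805 mph.

Maximum speed ≈ 78 mph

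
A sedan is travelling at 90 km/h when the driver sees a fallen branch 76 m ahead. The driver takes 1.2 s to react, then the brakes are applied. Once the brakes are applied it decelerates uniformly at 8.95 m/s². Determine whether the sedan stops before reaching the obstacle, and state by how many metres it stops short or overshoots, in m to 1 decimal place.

Yes — it stops 11.1 m short of the obstacle

90 km/h ÷ 3.6 = 25.0000 m/s.
Reaction distance = 25.0000 × 1.2 = 30.000 m.
Braking distance = v²/(2a) = 625.000 / 17.900 = 34.916 m.
Total stopping distance = 30.000 + 34.916 = 64.916 m, vs 76 m available — it stops with 76 − 64.916 = 11.084 m to spare.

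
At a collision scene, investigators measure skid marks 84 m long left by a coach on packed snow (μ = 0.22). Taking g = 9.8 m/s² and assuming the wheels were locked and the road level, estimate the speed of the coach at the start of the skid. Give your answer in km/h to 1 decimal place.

Initial speed ≈ 68.5 km/h

Deceleration a = μg = 0.22 × 9.8 = 2.156 m/s².
v = √(2a·d) = √(2 × 2.156 × 84) = √362.208 = 19.0318 m/s.
= 19.0318 × 3.6 = 68.514 km/h.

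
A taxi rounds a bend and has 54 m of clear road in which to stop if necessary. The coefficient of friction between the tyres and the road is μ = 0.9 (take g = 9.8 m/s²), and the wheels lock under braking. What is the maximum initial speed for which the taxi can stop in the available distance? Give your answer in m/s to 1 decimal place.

a = μg = 0.9 × 9.8 = 8.820 m/s².
v²/(2a) = d ⇒ v = √(2 × 8.820 × 54) = √952.56 = 30.8636 m/s.

Maximum speed ≈ 30.9 m/s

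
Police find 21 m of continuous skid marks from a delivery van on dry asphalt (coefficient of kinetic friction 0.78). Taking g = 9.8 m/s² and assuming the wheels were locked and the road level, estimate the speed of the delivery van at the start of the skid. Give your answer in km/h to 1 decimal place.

Initial speed ≈ 64.5 km/h

Deceleration a = μg = 0.78 × 9.8 = 7.644 m/s².
v = √(2a·d) = √(2 × 7.644 × 21) = √321.048 = 17.9178 m/s.
= 17.9178 × 3.6 = 64.504 km/h.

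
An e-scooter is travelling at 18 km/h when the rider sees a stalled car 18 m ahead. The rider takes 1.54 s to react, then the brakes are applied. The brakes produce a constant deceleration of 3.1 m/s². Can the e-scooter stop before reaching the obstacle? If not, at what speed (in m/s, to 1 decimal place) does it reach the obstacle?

18 km/h ÷ 3.6 = 5.0000 m/s.
Reaction distance = 5.0000 × 1.54 = 7.700 m.
Braking distance = v²/(2a) = 25.000 / 6.200 = 4.032 m.
Total stopping distance = 7.700 + 4.032 = 11.732 m, vs 18 m available — it stops with 18 − 11.732 = 6.268 m to spare.

Yes — it stops about 6.3 m short of the obstacle, so it never reaches it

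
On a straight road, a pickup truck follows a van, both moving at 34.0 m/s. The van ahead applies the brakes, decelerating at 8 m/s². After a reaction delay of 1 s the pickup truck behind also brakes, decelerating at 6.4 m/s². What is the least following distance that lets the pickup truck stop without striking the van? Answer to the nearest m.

Leader travels v²/(2a_L) = 1156.000 / 16.000 = 72.250 m before stopping.
Follower covers v·t_r = 34.0000 × 1 = 34.000 m while reacting, then v²/(2a_F) = 1156.000 / 12.800 = 90.312 m while braking, for a total of 34.000 + 90.312 = 124.312 m.
Since a_F ≤ a_L and the follower starts braking later, the follower is never slower than the leader, so the closest approach is when both have stopped.
Minimum gap = 124.312 − 72.250 = 52.062 m.

Minimum gap ≈ 52 m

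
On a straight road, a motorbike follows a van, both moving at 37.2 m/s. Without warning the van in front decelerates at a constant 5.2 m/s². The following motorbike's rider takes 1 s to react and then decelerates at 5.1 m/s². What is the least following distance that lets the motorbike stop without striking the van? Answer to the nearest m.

Leader travels v²/(2a_L) = 1383.840 / 10.400 = 133.062 m before stopping.
Follower covers v·t_r = 37.2000 × 1 = 37.200 m while reacting, then v²/(2a_F) = 1383.840 / 10.200 = 135.671 m while braking, for a total of 37.200 + 135.671 = 172.871 m.
Since a_F ≤ a_L and the follower starts braking later, the follower is never slower than the leader, so the closest approach is when both have stopped.
Minimum gap = 172.871 − 133.062 = 39.809 m.

Minimum gap ≈ 40 m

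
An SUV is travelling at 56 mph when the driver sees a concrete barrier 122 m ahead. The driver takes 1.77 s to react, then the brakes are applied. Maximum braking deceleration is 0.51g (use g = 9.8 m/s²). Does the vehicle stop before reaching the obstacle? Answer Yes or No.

56 mph × 0.44704 = 25.0342 m/s.
a = 0.51 × 9.8 = 4.998 m/s².
Reaction distance = 25.0342 × 1.77 = 44.311 m.
Braking distance = v²/(2a) = 626.711 / 9.996 = 62.696 m.
Total stopping distance = 44.311 + 62.696 = 107.007 m, vs 122 m available — it stops with 122 − 107.007 = 14.993 m to spare.

Yes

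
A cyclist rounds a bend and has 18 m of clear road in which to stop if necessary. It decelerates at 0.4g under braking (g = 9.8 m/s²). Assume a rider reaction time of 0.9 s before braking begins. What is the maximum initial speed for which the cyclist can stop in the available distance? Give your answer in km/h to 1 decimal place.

a = 0.4 × 9.8 = 3.920 m/s².
Stopping distance: v·t_r + v²/(2a) = 18 with t_r = 0.9 s and a = 3.920 m/s².
So v² + 7.056 v − 141.12 = 0.
Positive root: v = −a·t_r + √((a·t_r)² + 2a·d) = −3.528 + √(12.447 + 141.12) = 8.8642 m/s.
8.8642 m/s × 3.6 = 31.911 km/h.

Maximum speed ≈ 31.9 km/h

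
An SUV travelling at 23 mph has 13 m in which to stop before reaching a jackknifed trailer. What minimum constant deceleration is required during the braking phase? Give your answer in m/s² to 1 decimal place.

Required deceleration ≈ 4.1 m/s²

23 mph × 0.44704 = 10.2819 m/s.
v² = 2a·d ⇒ a = v²/(2d) = 10.2819² / (2 × 13.000) = 105.717 / 26.000 = 4.0660 m/s².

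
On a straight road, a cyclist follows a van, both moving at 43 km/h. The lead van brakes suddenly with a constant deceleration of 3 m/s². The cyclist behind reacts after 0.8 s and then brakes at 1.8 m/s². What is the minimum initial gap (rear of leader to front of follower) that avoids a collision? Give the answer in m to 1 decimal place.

43 km/h ÷ 3.6 = 11.9444 m/s.
Leader travels v²/(2a_L) = 142.669 / 6.000 = 23.778 m before stopping.
Follower covers v·t_r = 11.9444 × 0.8 = 9.556 m while reacting, then v²/(2a_F) = 142.669 / 3.600 = 39.630 m while braking, for a total of 9.556 + 39.630 = 49.186 m.
Since a_F ≤ a_L and the follower starts braking later, the follower is never slower than the leader, so the closest approach is when both have stopped.
Minimum gap = 49.186 − 23.778 = 25.408 m.

Minimum gap ≈ 25.4 m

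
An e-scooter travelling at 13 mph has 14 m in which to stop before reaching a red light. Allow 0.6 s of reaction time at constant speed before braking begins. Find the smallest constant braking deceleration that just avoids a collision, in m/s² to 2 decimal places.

13 mph × 0.44704 = 5.8115 m/s.
Distance covered during reaction = 5.8115 × 0.6 = 3.487 m.
Distance available for braking: 14 − 3.487 = 10.513 m.
v² = 2a·d ⇒ a = v²/(2d) = 5.8115² / (2 × 10.513) = 33.774 / 21.026 = 1.6063 m/s².

Required deceleration ≈ 1.61 m/s²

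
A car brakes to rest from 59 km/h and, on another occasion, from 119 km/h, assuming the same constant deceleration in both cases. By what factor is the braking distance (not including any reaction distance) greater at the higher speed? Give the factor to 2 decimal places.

Braking distance d = v²/(2a), so with a fixed, d ∝ v².
Factor = (119/59)² = 2.0169² = 4.0679.

Factor ≈ 4.07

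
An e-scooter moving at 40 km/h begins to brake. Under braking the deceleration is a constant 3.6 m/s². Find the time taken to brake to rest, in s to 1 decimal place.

40 km/h ÷ 3.6 = 11.1111 m/s.
Braking time = v/a = 11.1111 / 3.600 = 3.086 s.

Braking time ≈ 3.1 s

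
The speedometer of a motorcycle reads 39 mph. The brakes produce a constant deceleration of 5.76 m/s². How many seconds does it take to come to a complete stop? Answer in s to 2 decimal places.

Braking time ≈ 3.03 s

39 mph × 0.44704 = 17.4346 m/s.
Braking time = v/a = 17.4346 / 5.760 = 3.027 s.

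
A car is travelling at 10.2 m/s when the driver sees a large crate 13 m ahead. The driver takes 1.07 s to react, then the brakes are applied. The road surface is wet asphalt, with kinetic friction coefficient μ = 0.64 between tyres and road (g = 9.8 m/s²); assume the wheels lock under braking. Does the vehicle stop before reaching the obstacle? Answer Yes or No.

a = μg = 0.64 × 9.8 = 6.272 m/s².
Reaction distance = 10.2000 × 1.07 = 10.914 m.
Braking distance = v²/(2a) = 104.040 / 12.544 = 8.294 m.
Total stopping distance = 10.914 + 8.294 = 19.208 m, vs 13 m available — it cannot stop in time and overshoots by 19.208 − 13 = 6.208 m.

No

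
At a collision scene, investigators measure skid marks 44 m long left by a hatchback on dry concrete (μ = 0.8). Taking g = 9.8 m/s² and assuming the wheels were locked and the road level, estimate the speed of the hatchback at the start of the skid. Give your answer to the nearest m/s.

Deceleration a = μg = 0.8 × 9.8 = 7.840 m/s².
v = √(2a·d) = √(2 × 7.840 × 44) = √689.920 = 26.2663 m/s.

Initial speed ≈ 26 m/s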